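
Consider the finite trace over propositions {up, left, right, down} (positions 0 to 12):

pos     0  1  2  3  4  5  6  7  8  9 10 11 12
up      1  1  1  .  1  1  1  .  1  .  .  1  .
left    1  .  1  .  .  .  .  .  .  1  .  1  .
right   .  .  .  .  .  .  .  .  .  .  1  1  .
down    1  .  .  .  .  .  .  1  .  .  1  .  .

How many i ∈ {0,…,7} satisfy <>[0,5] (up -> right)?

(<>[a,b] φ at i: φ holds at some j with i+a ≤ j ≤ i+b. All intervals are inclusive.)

Evaluate at each i in [0,7]:
  i=0: ✓ (witness j=3)
  i=1: ✓ (witness j=3)
  i=2: ✓ (witness j=3)
  i=3: ✓ (witness j=3)
  i=4: ✓ (witness j=7)
  i=5: ✓ (witness j=7)
  i=6: ✓ (witness j=7)
  i=7: ✓ (witness j=7)
Positions where it holds: {0, 1, 2, 3, 4, 5, 6, 7} → 8.

8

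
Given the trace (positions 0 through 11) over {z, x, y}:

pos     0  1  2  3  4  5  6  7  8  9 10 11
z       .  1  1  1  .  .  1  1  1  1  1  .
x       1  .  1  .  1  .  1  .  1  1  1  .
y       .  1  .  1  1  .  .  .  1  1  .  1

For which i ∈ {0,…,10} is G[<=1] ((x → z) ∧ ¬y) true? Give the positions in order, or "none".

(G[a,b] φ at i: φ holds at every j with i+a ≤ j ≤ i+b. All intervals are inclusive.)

5, 6

Evaluate at each i in [0,10]:
  i=0: ✗ (fails at j=0)
  i=1: ✗ (fails at j=1)
  i=2: ✗ (fails at j=3)
  i=3: ✗ (fails at j=3)
  i=4: ✗ (fails at j=4)
  i=5: ✓ (all of [5,6])
  i=6: ✓ (all of [6,7])
  i=7: ✗ (fails at j=8)
  i=8: ✗ (fails at j=8)
  i=9: ✗ (fails at j=9)
  i=10: ✗ (fails at j=11)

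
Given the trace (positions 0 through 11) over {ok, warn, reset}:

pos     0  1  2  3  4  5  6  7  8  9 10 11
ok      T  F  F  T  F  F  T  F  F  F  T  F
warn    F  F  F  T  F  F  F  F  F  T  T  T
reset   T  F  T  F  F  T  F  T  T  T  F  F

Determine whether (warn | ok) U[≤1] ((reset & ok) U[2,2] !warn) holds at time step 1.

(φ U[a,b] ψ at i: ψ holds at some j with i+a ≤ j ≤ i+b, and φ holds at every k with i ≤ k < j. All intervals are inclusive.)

Need some j in [1,2] with ((reset & ok) U[2,2] !warn), and (warn | ok) at every k in [1,j-1].
  j=1: ((reset & ok) U[2,2] !warn) — fails.
  j=2: ((reset & ok) U[2,2] !warn) — fails.
No j in the window works → until fails.

Does not hold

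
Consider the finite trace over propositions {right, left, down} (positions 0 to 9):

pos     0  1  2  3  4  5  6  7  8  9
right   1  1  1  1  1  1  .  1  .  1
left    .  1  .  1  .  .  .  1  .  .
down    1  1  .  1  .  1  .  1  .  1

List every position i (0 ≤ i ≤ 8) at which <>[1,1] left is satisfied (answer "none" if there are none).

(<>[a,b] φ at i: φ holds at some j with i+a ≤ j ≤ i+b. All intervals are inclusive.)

0, 2, 6

Evaluate at each i in [0,8]:
  i=0: ✓ (witness j=1)
  i=1: ✗ (none in [2,2])
  i=2: ✓ (witness j=3)
  i=3: ✗ (none in [4,4])
  i=4: ✗ (none in [5,5])
  i=5: ✗ (none in [6,6])
  i=6: ✓ (witness j=7)
  i=7: ✗ (none in [8,8])
  i=8: ✗ (none in [9,9])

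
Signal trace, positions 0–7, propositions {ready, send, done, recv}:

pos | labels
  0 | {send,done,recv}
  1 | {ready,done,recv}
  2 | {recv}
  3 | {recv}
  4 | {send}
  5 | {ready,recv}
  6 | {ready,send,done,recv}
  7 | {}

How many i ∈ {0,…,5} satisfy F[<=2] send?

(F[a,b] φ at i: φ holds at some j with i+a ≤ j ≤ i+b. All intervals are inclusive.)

5

Evaluate at each i in [0,5]:
  i=0: ✓ (witness j=0)
  i=1: ✗ (none in [1,3])
  i=2: ✓ (witness j=4)
  i=3: ✓ (witness j=4)
  i=4: ✓ (witness j=4)
  i=5: ✓ (witness j=6)
Positions where it holds: {0, 2, 3, 4, 5} → 5.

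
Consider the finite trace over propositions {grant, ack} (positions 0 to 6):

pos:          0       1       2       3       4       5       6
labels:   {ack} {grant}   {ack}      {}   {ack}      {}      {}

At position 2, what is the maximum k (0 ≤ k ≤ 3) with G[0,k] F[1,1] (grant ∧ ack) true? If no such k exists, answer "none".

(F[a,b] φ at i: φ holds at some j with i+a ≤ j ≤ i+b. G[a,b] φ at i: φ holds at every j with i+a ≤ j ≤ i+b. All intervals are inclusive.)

none

F[1,1] (grant ∧ ack) must hold from j=2 onward; find where it first fails.
  j=2: fails → no k works.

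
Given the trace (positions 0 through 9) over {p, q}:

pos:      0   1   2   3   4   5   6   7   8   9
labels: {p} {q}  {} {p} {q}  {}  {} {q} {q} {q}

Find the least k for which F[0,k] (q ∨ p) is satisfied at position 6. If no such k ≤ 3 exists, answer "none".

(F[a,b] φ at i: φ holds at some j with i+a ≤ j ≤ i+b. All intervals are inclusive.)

Scan j = 6,7,… for (q ∨ p):
  j=6: fails
  j=7: holds
First hit at j=7, so smallest k = 7-6 = 1.

1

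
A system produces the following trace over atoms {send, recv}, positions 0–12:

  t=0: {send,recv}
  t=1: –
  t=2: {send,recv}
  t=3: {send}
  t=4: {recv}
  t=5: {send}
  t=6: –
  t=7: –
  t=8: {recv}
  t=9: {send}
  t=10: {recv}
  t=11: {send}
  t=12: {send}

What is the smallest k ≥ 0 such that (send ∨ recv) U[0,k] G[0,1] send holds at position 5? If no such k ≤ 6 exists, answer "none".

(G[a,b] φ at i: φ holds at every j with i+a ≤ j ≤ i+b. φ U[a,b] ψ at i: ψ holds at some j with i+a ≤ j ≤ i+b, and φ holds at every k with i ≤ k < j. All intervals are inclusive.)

Need earliest j ≥ 5 with G[0,1] send, and (send ∨ recv) at every k in [5,j-1].
  j=5: rhs fails.
  j=6: rhs fails.
  j=7: rhs fails.
  j=8: rhs fails.
  j=9: rhs fails.
  j=10: rhs fails.
  j=11: rhs holds but lhs fails at k=6.
No witness within the range → none.

none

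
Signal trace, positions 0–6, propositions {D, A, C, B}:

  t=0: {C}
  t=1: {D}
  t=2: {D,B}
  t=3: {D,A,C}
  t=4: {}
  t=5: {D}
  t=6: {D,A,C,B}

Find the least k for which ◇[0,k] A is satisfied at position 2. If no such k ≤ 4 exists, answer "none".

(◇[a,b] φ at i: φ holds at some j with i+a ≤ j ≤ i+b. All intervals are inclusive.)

Scan j = 2,3,… for A:
  j=2: fails
  j=3: holds
First hit at j=3, so smallest k = 3-2 = 1.

1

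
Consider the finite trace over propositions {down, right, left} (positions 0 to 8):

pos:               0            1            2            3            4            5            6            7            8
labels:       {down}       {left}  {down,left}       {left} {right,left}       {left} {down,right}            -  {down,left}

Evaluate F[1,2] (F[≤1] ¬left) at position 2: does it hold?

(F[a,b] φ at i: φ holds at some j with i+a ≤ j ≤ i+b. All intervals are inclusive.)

Check F[≤1] ¬left at each j in [3,4]:
  j=3: fails (none in [3,4])
  j=4: fails (none in [4,5])
No position in the window satisfies it → formula fails.

No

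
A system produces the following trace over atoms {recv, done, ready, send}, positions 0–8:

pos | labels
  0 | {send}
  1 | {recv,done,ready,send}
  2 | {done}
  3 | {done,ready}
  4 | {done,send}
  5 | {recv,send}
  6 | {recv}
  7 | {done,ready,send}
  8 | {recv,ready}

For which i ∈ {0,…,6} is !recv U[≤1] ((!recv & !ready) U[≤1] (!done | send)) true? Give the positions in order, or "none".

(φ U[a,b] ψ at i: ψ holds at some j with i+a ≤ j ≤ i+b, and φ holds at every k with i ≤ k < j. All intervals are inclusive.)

0, 1, 3, 4, 5, 6

Evaluate at each i in [0,6]:
  i=0: ✓ (rhs at j=0)
  i=1: ✓ (rhs at j=1)
  i=2: ✗ (no rhs in [2,3])
  i=3: ✓ (rhs at j=4; lhs holds on [3,3])
  i=4: ✓ (rhs at j=4)
  i=5: ✓ (rhs at j=5)
  i=6: ✓ (rhs at j=6)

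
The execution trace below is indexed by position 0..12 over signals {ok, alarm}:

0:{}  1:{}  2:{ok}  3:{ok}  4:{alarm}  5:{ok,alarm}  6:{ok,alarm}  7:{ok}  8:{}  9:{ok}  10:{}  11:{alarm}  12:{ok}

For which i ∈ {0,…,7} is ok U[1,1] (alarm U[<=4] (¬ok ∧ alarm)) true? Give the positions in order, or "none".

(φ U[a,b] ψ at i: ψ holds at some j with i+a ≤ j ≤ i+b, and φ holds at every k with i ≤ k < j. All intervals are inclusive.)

3

Evaluate at each i in [0,7]:
  i=0: ✗ (no rhs in [1,1])
  i=1: ✗ (no rhs in [2,2])
  i=2: ✗ (no rhs in [3,3])
  i=3: ✓ (rhs at j=4; lhs holds on [3,3])
  i=4: ✗ (no rhs in [5,5])
  i=5: ✗ (no rhs in [6,6])
  i=6: ✗ (no rhs in [7,7])
  i=7: ✗ (no rhs in [8,8])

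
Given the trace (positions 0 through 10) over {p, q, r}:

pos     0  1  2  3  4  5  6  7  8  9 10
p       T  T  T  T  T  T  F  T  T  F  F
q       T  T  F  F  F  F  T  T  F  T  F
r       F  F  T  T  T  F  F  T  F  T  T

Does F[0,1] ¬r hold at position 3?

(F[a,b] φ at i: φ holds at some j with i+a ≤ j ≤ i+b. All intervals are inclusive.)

Does not hold

Check ¬r at each j in [3,4]:
  j=3: false
  j=4: false
No position in the window satisfies it → formula fails.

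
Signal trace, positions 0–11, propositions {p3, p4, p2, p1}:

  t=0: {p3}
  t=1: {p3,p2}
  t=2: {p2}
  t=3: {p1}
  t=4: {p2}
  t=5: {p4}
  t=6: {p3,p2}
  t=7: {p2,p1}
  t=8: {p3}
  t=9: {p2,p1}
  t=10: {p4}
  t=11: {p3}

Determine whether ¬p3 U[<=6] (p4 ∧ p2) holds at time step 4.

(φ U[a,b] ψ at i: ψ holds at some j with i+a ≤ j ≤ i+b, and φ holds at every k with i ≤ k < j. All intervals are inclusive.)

Need some j in [4,10] with (p4 ∧ p2), and ¬p3 at every k in [4,j-1].
  j=4: (p4 ∧ p2) false.
  j=5: (p4 ∧ p2) false.
  j=6: (p4 ∧ p2) false.
  j=7: (p4 ∧ p2) false.
  j=8: (p4 ∧ p2) false.
  j=9: (p4 ∧ p2) false.
  j=10: (p4 ∧ p2) false.
No j in the window works → until fails.

False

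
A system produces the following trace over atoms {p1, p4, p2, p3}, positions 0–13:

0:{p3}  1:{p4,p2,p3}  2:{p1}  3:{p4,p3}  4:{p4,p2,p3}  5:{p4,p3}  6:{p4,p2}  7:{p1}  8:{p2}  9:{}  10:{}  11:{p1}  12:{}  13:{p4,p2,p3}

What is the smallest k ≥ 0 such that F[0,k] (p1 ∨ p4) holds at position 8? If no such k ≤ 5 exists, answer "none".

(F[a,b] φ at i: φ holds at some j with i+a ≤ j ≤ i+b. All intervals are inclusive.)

Scan j = 8,9,… for (p1 ∨ p4):
  j=8: fails
  j=9: fails
  j=10: fails
  j=11: holds
First hit at j=11, so smallest k = 11-8 = 3.

3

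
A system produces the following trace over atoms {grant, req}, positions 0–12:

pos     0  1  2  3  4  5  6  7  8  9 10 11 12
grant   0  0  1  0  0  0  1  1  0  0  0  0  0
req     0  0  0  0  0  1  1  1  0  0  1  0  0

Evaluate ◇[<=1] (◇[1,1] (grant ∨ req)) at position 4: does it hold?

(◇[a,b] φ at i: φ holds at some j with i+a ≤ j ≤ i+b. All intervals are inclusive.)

Check ◇[1,1] (grant ∨ req) at each j in [4,5]:
  j=4: holds (witness at 5)
  j=5: holds (witness at 6)
Found at j=4 → formula holds.

True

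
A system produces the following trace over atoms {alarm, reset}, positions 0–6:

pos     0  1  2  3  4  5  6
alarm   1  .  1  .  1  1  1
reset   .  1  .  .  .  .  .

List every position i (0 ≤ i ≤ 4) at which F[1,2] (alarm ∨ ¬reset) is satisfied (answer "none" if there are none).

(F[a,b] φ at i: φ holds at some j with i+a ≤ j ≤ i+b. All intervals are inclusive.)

Evaluate at each i in [0,4]:
  i=0: ✓ (witness j=2)
  i=1: ✓ (witness j=2)
  i=2: ✓ (witness j=3)
  i=3: ✓ (witness j=4)
  i=4: ✓ (witness j=5)

0, 1, 2, 3, 4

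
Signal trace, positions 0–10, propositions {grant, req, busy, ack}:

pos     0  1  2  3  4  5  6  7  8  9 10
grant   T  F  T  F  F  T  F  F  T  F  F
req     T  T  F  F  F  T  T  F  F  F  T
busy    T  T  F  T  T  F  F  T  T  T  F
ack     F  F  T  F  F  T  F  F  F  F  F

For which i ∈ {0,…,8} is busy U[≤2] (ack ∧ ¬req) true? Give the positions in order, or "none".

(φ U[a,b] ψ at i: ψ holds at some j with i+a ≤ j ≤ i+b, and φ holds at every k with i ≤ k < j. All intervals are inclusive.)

Evaluate at each i in [0,8]:
  i=0: ✓ (rhs at j=2; lhs holds on [0,1])
  i=1: ✓ (rhs at j=2; lhs holds on [1,1])
  i=2: ✓ (rhs at j=2)
  i=3: ✗ (no rhs in [3,5])
  i=4: ✗ (no rhs in [4,6])
  i=5: ✗ (no rhs in [5,7])
  i=6: ✗ (no rhs in [6,8])
  i=7: ✗ (no rhs in [7,9])
  i=8: ✗ (no rhs in [8,10])

0, 1, 2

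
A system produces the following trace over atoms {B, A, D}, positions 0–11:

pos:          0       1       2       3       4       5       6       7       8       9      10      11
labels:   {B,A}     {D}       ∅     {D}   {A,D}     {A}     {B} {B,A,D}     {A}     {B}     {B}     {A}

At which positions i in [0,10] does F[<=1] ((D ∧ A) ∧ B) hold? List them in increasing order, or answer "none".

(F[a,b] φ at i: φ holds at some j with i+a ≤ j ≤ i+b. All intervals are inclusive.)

6, 7

Evaluate at each i in [0,10]:
  i=0: ✗ (none in [0,1])
  i=1: ✗ (none in [1,2])
  i=2: ✗ (none in [2,3])
  i=3: ✗ (none in [3,4])
  i=4: ✗ (none in [4,5])
  i=5: ✗ (none in [5,6])
  i=6: ✓ (witness j=7)
  i=7: ✓ (witness j=7)
  i=8: ✗ (none in [8,9])
  i=9: ✗ (none in [9,10])
  i=10: ✗ (none in [10,11])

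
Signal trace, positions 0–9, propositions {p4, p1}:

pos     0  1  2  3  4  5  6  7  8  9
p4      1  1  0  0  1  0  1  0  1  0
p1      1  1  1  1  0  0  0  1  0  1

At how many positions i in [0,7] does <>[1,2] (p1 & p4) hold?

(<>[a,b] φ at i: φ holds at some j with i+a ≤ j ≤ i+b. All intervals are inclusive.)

Evaluate at each i in [0,7]:
  i=0: ✓ (witness j=1)
  i=1: ✗ (none in [2,3])
  i=2: ✗ (none in [3,4])
  i=3: ✗ (none in [4,5])
  i=4: ✗ (none in [5,6])
  i=5: ✗ (none in [6,7])
  i=6: ✗ (none in [7,8])
  i=7: ✗ (none in [8,9])
Positions where it holds: {0} → 1.

1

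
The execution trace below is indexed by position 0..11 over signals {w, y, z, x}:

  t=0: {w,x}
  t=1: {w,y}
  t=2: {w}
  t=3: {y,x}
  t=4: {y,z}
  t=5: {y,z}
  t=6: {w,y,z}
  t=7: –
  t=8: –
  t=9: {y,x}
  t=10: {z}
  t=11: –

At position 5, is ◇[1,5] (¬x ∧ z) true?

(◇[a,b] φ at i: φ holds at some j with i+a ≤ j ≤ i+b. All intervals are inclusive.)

Check (¬x ∧ z) at each j in [6,10]:
  j=6: true
  j=7: false
  j=8: false
  j=9: false
  j=10: true
Found at j=6 → formula holds.

Yes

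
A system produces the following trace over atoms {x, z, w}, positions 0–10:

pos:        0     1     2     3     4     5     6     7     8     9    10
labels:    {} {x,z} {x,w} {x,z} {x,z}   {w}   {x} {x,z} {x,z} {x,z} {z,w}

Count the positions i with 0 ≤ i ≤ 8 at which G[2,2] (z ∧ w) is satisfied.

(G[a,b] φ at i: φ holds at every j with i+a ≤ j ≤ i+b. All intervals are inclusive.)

Evaluate at each i in [0,8]:
  i=0: ✗ (fails at j=2)
  i=1: ✗ (fails at j=3)
  i=2: ✗ (fails at j=4)
  i=3: ✗ (fails at j=5)
  i=4: ✗ (fails at j=6)
  i=5: ✗ (fails at j=7)
  i=6: ✗ (fails at j=8)
  i=7: ✗ (fails at j=9)
  i=8: ✓ (all of [10,10])
Positions where it holds: {8} → 1.

1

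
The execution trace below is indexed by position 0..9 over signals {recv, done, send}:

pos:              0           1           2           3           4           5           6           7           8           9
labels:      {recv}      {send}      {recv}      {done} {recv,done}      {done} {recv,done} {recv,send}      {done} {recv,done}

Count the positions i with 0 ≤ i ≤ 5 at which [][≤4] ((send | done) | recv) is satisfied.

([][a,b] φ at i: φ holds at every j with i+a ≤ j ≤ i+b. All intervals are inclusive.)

6

Evaluate at each i in [0,5]:
  i=0: ✓ (all of [0,4])
  i=1: ✓ (all of [1,5])
  i=2: ✓ (all of [2,6])
  i=3: ✓ (all of [3,7])
  i=4: ✓ (all of [4,8])
  i=5: ✓ (all of [5,9])
Positions where it holds: {0, 1, 2, 3, 4, 5} → 6.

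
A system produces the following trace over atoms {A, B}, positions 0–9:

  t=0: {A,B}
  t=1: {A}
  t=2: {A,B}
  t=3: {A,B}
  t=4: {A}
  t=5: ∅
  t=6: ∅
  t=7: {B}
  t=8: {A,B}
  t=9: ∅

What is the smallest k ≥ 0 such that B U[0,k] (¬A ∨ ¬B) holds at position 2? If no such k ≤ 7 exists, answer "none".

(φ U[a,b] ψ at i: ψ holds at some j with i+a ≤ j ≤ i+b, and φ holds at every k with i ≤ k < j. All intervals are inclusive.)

Need earliest j ≥ 2 with (¬A ∨ ¬B), and B at every k in [2,j-1].
  j=2: rhs fails.
  j=3: rhs fails.
  j=4: rhs holds; lhs holds on [2,3]. k = 2.

2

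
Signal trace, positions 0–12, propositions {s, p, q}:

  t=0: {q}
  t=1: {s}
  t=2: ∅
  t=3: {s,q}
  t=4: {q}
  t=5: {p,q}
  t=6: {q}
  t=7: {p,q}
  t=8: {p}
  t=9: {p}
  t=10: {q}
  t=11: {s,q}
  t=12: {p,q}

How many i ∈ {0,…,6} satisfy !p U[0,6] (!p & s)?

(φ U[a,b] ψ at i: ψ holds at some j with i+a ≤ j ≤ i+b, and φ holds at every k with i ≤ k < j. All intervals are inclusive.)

Evaluate at each i in [0,6]:
  i=0: ✓ (rhs at j=1; lhs holds on [0,0])
  i=1: ✓ (rhs at j=1)
  i=2: ✓ (rhs at j=3; lhs holds on [2,2])
  i=3: ✓ (rhs at j=3)
  i=4: ✗ (no rhs in [4,10])
  i=5: ✗ (lhs fails at k=5 before rhs at j=11)
  i=6: ✗ (lhs fails at k=7 before rhs at j=11)
Positions where it holds: {0, 1, 2, 3} → 4.

4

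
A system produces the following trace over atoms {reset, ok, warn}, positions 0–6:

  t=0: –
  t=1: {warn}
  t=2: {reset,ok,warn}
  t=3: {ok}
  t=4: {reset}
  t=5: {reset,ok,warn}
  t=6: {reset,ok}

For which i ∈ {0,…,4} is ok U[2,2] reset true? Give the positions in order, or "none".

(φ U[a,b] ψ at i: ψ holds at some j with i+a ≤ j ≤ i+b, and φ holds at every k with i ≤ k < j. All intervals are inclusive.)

Evaluate at each i in [0,4]:
  i=0: ✗ (lhs fails at k=0 before rhs at j=2)
  i=1: ✗ (no rhs in [3,3])
  i=2: ✓ (rhs at j=4; lhs holds on [2,3])
  i=3: ✗ (lhs fails at k=4 before rhs at j=5)
  i=4: ✗ (lhs fails at k=4 before rhs at j=6)

2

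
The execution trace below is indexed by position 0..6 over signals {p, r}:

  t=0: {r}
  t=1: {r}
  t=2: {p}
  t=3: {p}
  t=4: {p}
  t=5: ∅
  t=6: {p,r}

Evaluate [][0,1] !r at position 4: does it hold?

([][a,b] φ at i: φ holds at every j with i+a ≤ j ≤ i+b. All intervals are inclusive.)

Holds

Check !r at every j in [4,5]:
  j=4: true
  j=5: true
All positions satisfy it → formula holds.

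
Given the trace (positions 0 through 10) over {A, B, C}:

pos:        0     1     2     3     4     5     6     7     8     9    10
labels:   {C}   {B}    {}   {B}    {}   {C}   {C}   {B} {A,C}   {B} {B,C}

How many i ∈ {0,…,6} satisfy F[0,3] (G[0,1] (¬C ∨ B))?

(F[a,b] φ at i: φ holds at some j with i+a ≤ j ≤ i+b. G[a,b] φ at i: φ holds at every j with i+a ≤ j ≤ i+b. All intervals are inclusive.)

5

Evaluate at each i in [0,6]:
  i=0: ✓ (witness j=1)
  i=1: ✓ (witness j=1)
  i=2: ✓ (witness j=2)
  i=3: ✓ (witness j=3)
  i=4: ✗ (none in [4,7])
  i=5: ✗ (none in [5,8])
  i=6: ✓ (witness j=9)
Positions where it holds: {0, 1, 2, 3, 6} → 5.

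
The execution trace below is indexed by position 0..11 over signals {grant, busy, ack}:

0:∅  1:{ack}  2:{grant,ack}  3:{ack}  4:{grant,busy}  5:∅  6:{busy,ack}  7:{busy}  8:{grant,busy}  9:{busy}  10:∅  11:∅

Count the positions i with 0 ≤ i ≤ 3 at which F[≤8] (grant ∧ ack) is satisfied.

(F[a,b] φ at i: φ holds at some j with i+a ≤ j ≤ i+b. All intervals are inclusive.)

3

Evaluate at each i in [0,3]:
  i=0: ✓ (witness j=2)
  i=1: ✓ (witness j=2)
  i=2: ✓ (witness j=2)
  i=3: ✗ (none in [3,11])
Positions where it holds: {0, 1, 2} → 3.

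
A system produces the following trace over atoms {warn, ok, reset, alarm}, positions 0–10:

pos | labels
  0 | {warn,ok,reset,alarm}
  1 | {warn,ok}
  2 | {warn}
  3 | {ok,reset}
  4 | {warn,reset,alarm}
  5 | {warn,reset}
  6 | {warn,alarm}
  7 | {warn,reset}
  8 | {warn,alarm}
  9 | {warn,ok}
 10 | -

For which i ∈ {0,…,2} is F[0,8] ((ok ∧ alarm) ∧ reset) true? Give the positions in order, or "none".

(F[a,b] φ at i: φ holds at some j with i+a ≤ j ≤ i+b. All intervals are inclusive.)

Evaluate at each i in [0,2]:
  i=0: ✓ (witness j=0)
  i=1: ✗ (none in [1,9])
  i=2: ✗ (none in [2,10])

0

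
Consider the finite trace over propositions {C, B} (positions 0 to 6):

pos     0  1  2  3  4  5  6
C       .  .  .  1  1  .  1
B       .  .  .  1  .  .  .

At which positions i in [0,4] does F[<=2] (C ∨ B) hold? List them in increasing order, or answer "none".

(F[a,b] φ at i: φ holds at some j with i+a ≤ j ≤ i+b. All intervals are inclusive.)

Evaluate at each i in [0,4]:
  i=0: ✗ (none in [0,2])
  i=1: ✓ (witness j=3)
  i=2: ✓ (witness j=3)
  i=3: ✓ (witness j=3)
  i=4: ✓ (witness j=4)

1, 2, 3, 4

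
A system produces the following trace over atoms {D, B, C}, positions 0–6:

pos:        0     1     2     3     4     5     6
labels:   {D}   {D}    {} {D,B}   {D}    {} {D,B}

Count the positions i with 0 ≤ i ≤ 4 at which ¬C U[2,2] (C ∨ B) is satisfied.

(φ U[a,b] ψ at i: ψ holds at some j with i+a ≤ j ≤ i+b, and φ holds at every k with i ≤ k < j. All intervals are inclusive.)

Evaluate at each i in [0,4]:
  i=0: ✗ (no rhs in [2,2])
  i=1: ✓ (rhs at j=3; lhs holds on [1,2])
  i=2: ✗ (no rhs in [4,4])
  i=3: ✗ (no rhs in [5,5])
  i=4: ✓ (rhs at j=6; lhs holds on [4,5])
Positions where it holds: {1, 4} → 2.

2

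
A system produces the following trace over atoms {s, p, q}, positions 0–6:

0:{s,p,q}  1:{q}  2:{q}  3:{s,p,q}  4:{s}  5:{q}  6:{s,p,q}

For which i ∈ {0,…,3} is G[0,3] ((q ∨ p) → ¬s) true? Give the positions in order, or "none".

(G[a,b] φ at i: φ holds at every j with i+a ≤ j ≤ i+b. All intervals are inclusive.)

none

Evaluate at each i in [0,3]:
  i=0: ✗ (fails at j=0)
  i=1: ✗ (fails at j=3)
  i=2: ✗ (fails at j=3)
  i=3: ✗ (fails at j=3)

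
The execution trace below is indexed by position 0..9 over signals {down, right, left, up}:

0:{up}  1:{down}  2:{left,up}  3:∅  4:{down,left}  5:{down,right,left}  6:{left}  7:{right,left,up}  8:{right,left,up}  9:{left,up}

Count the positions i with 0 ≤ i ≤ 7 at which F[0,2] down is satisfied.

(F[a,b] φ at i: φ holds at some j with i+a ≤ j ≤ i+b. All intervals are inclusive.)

Evaluate at each i in [0,7]:
  i=0: ✓ (witness j=1)
  i=1: ✓ (witness j=1)
  i=2: ✓ (witness j=4)
  i=3: ✓ (witness j=4)
  i=4: ✓ (witness j=4)
  i=5: ✓ (witness j=5)
  i=6: ✗ (none in [6,8])
  i=7: ✗ (none in [7,9])
Positions where it holds: {0, 1, 2, 3, 4, 5} → 6.

6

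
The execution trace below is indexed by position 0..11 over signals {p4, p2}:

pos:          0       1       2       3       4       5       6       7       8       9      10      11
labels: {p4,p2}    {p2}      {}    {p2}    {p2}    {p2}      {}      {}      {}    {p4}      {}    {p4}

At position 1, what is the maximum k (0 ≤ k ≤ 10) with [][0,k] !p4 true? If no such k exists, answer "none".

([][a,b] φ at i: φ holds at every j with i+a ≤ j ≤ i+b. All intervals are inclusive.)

!p4 must hold from j=1 onward; find where it first fails.
  j=1: holds
  j=2: holds
  j=3: holds
  j=4: holds
  j=5: holds
  j=6: holds
  j=7: holds
  j=8: holds
  j=9: fails
Holds on [1,8], so largest k = 7.

7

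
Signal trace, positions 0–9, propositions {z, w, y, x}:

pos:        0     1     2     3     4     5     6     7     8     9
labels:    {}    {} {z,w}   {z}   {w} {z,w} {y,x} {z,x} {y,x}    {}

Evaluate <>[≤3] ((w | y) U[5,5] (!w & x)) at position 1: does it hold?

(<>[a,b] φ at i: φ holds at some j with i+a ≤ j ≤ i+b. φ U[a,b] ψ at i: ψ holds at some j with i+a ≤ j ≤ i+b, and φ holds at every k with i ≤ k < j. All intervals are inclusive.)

Check ((w | y) U[5,5] (!w & x)) at each j in [1,4]:
  j=1: fails
  j=2: fails
  j=3: fails
  j=4: fails
No position in the window satisfies it → formula fails.

False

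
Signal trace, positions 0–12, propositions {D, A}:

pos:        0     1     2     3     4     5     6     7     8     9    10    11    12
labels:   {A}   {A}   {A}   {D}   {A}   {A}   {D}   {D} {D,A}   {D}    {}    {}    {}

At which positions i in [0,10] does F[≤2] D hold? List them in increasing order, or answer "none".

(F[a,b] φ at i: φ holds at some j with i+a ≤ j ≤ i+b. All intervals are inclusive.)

Evaluate at each i in [0,10]:
  i=0: ✗ (none in [0,2])
  i=1: ✓ (witness j=3)
  i=2: ✓ (witness j=3)
  i=3: ✓ (witness j=3)
  i=4: ✓ (witness j=6)
  i=5: ✓ (witness j=6)
  i=6: ✓ (witness j=6)
  i=7: ✓ (witness j=7)
  i=8: ✓ (witness j=8)
  i=9: ✓ (witness j=9)
  i=10: ✗ (none in [10,12])

1, 2, 3, 4, 5, 6, 7, 8, 9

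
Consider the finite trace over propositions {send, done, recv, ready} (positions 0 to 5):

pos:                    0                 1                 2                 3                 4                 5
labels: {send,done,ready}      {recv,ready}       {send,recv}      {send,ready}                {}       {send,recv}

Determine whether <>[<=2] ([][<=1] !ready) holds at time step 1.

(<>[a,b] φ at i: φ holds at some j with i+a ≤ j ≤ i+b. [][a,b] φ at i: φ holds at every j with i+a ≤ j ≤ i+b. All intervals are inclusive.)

Does not hold

Check [][<=1] !ready at each j in [1,3]:
  j=1: fails at 1
  j=2: fails at 3
  j=3: fails at 3
No position in the window satisfies it → formula fails.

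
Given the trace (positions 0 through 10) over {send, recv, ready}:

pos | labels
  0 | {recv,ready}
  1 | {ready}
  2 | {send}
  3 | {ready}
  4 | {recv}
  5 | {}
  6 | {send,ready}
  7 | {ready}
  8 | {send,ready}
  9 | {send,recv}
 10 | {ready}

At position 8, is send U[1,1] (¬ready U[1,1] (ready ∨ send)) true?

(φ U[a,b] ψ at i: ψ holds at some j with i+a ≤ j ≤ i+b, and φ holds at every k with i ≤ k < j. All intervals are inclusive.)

True

Need some j in [9,9] with (¬ready U[1,1] (ready ∨ send)), and send at every k in [8,j-1].
  j=9: (¬ready U[1,1] (ready ∨ send)) holds; send holds at every k in [8,8] → satisfied.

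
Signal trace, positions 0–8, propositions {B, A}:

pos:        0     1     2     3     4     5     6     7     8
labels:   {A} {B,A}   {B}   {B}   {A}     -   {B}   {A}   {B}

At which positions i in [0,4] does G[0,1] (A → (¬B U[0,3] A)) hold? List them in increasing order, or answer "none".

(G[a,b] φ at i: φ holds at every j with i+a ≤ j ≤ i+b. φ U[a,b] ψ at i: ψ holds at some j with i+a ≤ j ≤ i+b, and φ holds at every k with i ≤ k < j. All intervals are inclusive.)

Evaluate at each i in [0,4]:
  i=0: ✓ (all of [0,1])
  i=1: ✓ (all of [1,2])
  i=2: ✓ (all of [2,3])
  i=3: ✓ (all of [3,4])
  i=4: ✓ (all of [4,5])

0, 1, 2, 3, 4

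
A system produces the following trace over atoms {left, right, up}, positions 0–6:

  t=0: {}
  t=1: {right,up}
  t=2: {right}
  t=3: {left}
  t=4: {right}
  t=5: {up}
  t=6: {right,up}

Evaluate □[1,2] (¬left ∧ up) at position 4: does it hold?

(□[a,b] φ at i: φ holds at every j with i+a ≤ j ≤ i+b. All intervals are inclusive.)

Check (¬left ∧ up) at every j in [5,6]:
  j=5: true
  j=6: true
All positions satisfy it → formula holds.

Yes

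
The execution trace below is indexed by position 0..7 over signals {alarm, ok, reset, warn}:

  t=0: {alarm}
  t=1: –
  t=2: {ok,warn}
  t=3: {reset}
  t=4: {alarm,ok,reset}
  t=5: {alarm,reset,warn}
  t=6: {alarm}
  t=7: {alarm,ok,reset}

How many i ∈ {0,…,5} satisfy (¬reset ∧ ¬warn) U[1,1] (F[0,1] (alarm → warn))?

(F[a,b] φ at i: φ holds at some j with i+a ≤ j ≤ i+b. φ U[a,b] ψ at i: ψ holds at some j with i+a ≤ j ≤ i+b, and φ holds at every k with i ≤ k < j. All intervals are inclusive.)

2

Evaluate at each i in [0,5]:
  i=0: ✓ (rhs at j=1; lhs holds on [0,0])
  i=1: ✓ (rhs at j=2; lhs holds on [1,1])
  i=2: ✗ (lhs fails at k=2 before rhs at j=3)
  i=3: ✗ (lhs fails at k=3 before rhs at j=4)
  i=4: ✗ (lhs fails at k=4 before rhs at j=5)
  i=5: ✗ (no rhs in [6,6])
Positions where it holds: {0, 1} → 2.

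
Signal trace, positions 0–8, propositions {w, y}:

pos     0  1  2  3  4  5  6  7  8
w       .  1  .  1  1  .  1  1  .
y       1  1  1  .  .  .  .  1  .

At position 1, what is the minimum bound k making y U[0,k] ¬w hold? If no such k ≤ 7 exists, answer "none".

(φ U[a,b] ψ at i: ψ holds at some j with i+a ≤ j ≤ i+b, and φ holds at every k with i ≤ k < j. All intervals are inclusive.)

Need earliest j ≥ 1 with ¬w, and y at every k in [1,j-1].
  j=1: rhs fails.
  j=2: rhs holds; lhs holds on [1,1]. k = 1.

1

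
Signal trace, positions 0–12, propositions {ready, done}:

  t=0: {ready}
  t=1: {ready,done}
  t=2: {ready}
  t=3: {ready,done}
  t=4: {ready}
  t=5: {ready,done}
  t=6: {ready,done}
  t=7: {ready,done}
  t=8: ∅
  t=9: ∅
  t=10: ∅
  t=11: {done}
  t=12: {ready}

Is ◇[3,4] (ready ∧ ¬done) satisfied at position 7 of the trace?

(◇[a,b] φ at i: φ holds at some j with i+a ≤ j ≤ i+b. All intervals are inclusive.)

Does not hold

Check (ready ∧ ¬done) at each j in [10,11]:
  j=10: false
  j=11: false
No position in the window satisfies it → formula fails.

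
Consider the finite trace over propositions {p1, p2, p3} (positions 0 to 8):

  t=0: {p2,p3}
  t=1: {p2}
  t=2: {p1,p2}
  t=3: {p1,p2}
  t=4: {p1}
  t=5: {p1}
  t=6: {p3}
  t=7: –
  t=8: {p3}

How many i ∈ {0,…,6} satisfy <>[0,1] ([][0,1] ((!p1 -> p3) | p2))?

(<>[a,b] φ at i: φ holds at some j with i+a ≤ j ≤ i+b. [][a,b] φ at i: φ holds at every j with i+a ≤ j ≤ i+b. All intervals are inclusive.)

Evaluate at each i in [0,6]:
  i=0: ✓ (witness j=0)
  i=1: ✓ (witness j=1)
  i=2: ✓ (witness j=2)
  i=3: ✓ (witness j=3)
  i=4: ✓ (witness j=4)
  i=5: ✓ (witness j=5)
  i=6: ✗ (none in [6,7])
Positions where it holds: {0, 1, 2, 3, 4, 5} → 6.

6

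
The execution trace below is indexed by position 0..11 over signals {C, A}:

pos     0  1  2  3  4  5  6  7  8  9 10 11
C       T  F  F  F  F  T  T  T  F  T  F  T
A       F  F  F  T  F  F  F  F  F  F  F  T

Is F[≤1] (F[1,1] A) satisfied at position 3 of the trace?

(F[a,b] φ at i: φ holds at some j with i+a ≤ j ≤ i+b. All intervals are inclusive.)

No

Check F[1,1] A at each j in [3,4]:
  j=3: fails (none in [4,4])
  j=4: fails (none in [5,5])
No position in the window satisfies it → formula fails.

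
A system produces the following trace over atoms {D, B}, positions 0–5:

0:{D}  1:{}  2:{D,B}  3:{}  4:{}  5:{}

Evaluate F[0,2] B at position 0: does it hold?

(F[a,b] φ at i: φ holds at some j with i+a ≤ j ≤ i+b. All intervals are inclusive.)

Check B at each j in [0,2]:
  j=0: false
  j=1: false
  j=2: true
Found at j=2 → formula holds.

True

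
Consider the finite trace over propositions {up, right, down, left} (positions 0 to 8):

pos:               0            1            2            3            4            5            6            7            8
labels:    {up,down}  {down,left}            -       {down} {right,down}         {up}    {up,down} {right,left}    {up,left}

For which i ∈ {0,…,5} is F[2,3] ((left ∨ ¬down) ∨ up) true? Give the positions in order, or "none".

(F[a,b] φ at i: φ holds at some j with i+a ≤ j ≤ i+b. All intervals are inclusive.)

0, 2, 3, 4, 5

Evaluate at each i in [0,5]:
  i=0: ✓ (witness j=2)
  i=1: ✗ (none in [3,4])
  i=2: ✓ (witness j=5)
  i=3: ✓ (witness j=5)
  i=4: ✓ (witness j=6)
  i=5: ✓ (witness j=7)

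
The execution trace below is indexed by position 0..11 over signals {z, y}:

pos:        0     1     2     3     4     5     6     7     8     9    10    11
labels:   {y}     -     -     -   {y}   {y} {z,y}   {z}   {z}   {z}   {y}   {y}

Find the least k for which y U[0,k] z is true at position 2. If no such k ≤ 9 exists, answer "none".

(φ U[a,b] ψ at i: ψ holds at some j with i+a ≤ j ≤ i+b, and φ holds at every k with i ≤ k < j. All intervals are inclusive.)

none

Need earliest j ≥ 2 with z, and y at every k in [2,j-1].
  j=2: rhs fails.
  j=3: rhs fails.
  j=4: rhs fails.
  j=5: rhs fails.
  j=6: rhs holds but lhs fails at k=2.
  j=7: rhs holds but lhs fails at k=2.
  j=8: rhs holds but lhs fails at k=2.
  j=9: rhs holds but lhs fails at k=2.
  j=10: rhs fails.
  j=11: rhs fails.
No witness within the range → none.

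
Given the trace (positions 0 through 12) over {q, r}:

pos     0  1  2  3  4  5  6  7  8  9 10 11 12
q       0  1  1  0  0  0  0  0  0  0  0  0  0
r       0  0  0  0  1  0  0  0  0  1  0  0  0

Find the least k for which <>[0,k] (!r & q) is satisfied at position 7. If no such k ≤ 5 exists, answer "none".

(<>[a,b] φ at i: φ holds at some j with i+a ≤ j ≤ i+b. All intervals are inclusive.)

none

Scan j = 7,8,… for (!r & q):
  j=7: fails
  j=8: fails
  j=9: fails
  j=10: fails
  j=11: fails
  j=12: fails
No j in [7,12] satisfies it → none.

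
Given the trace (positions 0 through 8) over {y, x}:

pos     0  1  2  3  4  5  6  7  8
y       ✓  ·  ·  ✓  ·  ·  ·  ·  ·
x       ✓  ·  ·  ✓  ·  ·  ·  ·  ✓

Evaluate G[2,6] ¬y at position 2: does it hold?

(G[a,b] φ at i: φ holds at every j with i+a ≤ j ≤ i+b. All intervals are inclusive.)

Yes

Check ¬y at every j in [4,8]:
  j=4: true
  j=5: true
  j=6: true
  j=7: true
  j=8: true
All positions satisfy it → formula holds.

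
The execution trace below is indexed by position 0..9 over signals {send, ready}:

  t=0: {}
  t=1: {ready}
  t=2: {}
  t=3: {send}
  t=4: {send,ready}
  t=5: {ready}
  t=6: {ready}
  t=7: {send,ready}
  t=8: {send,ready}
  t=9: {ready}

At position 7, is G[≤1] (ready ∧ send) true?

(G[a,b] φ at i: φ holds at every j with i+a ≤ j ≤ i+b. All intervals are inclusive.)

Check (ready ∧ send) at every j in [7,8]:
  j=7: true
  j=8: true
All positions satisfy it → formula holds.

Holds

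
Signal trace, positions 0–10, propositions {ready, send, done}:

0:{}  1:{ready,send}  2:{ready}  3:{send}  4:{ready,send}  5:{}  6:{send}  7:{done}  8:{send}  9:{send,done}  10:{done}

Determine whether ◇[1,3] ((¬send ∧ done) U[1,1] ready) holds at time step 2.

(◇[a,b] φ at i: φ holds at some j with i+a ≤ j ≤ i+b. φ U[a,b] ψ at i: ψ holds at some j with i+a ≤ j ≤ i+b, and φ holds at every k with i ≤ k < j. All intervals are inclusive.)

False

Check ((¬send ∧ done) U[1,1] ready) at each j in [3,5]:
  j=3: fails
  j=4: fails
  j=5: fails
No position in the window satisfies it → formula fails.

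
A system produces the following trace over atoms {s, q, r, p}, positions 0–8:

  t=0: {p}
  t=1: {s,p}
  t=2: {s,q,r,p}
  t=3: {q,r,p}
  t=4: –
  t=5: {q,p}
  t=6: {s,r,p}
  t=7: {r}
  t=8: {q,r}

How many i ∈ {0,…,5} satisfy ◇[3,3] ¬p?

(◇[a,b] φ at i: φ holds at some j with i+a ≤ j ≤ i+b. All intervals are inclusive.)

3

Evaluate at each i in [0,5]:
  i=0: ✗ (none in [3,3])
  i=1: ✓ (witness j=4)
  i=2: ✗ (none in [5,5])
  i=3: ✗ (none in [6,6])
  i=4: ✓ (witness j=7)
  i=5: ✓ (witness j=8)
Positions where it holds: {1, 4, 5} → 3.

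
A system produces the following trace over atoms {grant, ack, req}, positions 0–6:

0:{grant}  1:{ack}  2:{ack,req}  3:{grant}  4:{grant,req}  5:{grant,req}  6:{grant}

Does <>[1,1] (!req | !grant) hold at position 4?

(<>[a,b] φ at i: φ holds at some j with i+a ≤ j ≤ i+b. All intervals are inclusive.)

Check (!req | !grant) at each j in [5,5]:
  j=5: false
No position in the window satisfies it → formula fails.

No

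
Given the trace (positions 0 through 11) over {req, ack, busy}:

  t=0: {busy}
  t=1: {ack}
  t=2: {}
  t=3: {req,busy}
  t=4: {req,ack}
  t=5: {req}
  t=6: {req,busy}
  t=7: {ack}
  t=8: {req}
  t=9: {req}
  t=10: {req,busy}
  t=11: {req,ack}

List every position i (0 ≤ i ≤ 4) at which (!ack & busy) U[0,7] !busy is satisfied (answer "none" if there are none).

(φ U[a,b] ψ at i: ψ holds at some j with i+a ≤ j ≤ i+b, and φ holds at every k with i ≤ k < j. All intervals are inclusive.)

Evaluate at each i in [0,4]:
  i=0: ✓ (rhs at j=1; lhs holds on [0,0])
  i=1: ✓ (rhs at j=1)
  i=2: ✓ (rhs at j=2)
  i=3: ✓ (rhs at j=4; lhs holds on [3,3])
  i=4: ✓ (rhs at j=4)

0, 1, 2, 3, 4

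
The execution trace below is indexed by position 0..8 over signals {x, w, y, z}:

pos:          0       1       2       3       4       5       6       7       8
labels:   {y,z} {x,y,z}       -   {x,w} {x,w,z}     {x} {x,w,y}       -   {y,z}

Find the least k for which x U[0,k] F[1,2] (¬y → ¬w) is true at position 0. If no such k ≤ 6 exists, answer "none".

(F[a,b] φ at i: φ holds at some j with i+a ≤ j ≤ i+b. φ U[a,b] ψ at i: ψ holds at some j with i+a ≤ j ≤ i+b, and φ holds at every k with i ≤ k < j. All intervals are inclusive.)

0

Need earliest j ≥ 0 with F[1,2] (¬y → ¬w), and x at every k in [0,j-1].
  j=0: rhs holds (empty prefix). k = 0.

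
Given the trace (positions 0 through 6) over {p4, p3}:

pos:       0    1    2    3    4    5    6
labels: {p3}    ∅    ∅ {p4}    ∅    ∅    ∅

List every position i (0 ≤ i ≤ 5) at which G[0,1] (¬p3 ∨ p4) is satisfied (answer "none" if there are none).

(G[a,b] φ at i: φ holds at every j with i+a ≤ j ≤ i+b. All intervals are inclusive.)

Evaluate at each i in [0,5]:
  i=0: ✗ (fails at j=0)
  i=1: ✓ (all of [1,2])
  i=2: ✓ (all of [2,3])
  i=3: ✓ (all of [3,4])
  i=4: ✓ (all of [4,5])
  i=5: ✓ (all of [5,6])

1, 2, 3, 4, 5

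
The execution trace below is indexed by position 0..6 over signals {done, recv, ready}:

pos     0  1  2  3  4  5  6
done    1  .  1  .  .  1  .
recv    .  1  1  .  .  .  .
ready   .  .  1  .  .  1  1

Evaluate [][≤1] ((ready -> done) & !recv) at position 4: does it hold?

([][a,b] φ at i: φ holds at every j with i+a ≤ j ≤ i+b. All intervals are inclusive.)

Check ((ready -> done) & !recv) at every j in [4,5]:
  j=4: true
  j=5: true
All positions satisfy it → formula holds.

True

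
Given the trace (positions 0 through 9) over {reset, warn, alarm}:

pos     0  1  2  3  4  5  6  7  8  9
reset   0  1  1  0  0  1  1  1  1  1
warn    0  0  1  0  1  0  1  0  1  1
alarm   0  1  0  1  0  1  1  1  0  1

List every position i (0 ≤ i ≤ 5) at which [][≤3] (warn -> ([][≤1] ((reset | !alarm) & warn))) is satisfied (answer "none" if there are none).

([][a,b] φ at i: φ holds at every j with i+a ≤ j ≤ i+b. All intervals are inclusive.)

Evaluate at each i in [0,5]:
  i=0: ✗ (fails at j=2)
  i=1: ✗ (fails at j=2)
  i=2: ✗ (fails at j=2)
  i=3: ✗ (fails at j=4)
  i=4: ✗ (fails at j=4)
  i=5: ✗ (fails at j=6)

none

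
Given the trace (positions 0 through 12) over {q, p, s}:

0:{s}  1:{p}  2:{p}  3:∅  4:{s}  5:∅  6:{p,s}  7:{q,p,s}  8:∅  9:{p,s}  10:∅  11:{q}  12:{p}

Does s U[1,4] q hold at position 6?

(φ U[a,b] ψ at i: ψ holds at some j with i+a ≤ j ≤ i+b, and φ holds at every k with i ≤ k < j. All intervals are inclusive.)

Yes

Need some j in [7,10] with q, and s at every k in [6,j-1].
  j=7: q holds; s holds at every k in [6,6] → satisfied.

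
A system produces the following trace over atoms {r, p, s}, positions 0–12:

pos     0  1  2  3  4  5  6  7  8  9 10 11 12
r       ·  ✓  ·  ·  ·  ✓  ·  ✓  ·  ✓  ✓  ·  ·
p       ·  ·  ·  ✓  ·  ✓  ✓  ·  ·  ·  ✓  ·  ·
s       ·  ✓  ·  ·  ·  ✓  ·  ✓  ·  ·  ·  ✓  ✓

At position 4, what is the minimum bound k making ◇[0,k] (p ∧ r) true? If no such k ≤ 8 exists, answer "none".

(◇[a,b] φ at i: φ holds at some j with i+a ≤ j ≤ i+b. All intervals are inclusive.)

Scan j = 4,5,… for (p ∧ r):
  j=4: fails
  j=5: holds
First hit at j=5, so smallest k = 5-4 = 1.

1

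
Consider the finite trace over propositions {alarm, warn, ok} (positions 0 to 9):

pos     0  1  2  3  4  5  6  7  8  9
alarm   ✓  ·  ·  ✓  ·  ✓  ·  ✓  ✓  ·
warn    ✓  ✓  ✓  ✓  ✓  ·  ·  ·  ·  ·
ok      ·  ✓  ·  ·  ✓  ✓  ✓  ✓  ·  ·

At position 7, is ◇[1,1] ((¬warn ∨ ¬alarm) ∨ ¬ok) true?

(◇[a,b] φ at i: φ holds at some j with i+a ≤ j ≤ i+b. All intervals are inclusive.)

Check ((¬warn ∨ ¬alarm) ∨ ¬ok) at each j in [8,8]:
  j=8: true
Found at j=8 → formula holds.

Holds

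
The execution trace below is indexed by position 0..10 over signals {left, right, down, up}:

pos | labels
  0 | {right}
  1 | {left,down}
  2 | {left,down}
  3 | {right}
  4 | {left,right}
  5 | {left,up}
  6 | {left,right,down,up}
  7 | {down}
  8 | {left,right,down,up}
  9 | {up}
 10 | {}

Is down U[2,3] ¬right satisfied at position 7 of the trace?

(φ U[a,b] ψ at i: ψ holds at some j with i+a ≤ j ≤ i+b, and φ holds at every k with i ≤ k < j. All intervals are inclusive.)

Need some j in [9,10] with ¬right, and down at every k in [7,j-1].
  j=9: ¬right holds; down holds at every k in [7,8] → satisfied.

Holds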